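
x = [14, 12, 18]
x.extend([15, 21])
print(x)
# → [14, 12, 18, 15, 21]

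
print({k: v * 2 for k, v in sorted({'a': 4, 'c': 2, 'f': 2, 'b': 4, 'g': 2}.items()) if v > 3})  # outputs {'a': 8, 'b': 8}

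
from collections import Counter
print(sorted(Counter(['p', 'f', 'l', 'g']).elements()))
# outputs ['f', 'g', 'l', 'p']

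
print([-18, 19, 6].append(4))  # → None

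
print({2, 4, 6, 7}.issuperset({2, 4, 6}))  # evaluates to True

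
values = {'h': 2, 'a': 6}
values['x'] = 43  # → {'h': 2, 'a': 6, 'x': 43}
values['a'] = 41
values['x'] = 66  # {'h': 2, 'a': 41, 'x': 66}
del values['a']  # {'h': 2, 'x': 66}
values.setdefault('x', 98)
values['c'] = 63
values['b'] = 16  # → {'h': 2, 'x': 66, 'c': 63, 'b': 16}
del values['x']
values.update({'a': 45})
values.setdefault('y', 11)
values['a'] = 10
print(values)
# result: {'h': 2, 'c': 63, 'b': 16, 'a': 10, 'y': 11}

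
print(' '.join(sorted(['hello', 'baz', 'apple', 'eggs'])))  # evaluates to apple baz eggs hello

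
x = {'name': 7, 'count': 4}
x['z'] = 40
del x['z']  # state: {'name': 7, 'count': 4}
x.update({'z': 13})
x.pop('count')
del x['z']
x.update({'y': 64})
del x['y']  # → {'name': 7}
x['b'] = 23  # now {'name': 7, 'b': 23}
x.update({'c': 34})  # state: {'name': 7, 'b': 23, 'c': 34}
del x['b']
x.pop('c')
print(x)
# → {'name': 7}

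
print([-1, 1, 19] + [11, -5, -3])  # [-1, 1, 19, 11, -5, -3]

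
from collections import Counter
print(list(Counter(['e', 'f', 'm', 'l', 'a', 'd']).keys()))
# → ['e', 'f', 'm', 'l', 'a', 'd']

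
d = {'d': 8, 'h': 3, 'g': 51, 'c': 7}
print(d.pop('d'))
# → 8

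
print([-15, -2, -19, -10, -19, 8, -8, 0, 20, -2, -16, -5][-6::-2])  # [-8, -19, -19, -15]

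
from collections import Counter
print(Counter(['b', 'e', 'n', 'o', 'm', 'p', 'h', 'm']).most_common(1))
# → [('m', 2)]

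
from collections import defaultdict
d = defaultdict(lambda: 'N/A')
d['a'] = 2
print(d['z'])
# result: N/A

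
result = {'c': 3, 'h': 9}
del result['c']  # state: {'h': 9}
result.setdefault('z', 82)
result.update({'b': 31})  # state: {'h': 9, 'z': 82, 'b': 31}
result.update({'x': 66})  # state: {'h': 9, 'z': 82, 'b': 31, 'x': 66}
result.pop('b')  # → 31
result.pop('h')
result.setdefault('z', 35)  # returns 82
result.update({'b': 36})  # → {'z': 82, 'x': 66, 'b': 36}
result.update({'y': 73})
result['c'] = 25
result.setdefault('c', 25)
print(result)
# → {'z': 82, 'x': 66, 'b': 36, 'y': 73, 'c': 25}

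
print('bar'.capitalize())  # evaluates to Bar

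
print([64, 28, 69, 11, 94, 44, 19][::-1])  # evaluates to [19, 44, 94, 11, 69, 28, 64]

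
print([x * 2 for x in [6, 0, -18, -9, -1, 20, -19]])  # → [12, 0, -36, -18, -2, 40, -38]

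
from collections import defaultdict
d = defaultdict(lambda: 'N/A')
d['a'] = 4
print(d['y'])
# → N/A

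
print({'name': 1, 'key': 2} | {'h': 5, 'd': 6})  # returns {'name': 1, 'key': 2, 'h': 5, 'd': 6}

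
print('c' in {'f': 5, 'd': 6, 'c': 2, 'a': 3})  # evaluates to True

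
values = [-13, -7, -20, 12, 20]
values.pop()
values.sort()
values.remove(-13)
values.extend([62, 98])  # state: [-20, -7, 12, 62, 98]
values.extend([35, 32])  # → [-20, -7, 12, 62, 98, 35, 32]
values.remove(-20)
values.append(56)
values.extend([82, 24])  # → [-7, 12, 62, 98, 35, 32, 56, 82, 24]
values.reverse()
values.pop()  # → -7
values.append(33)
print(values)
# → [24, 82, 56, 32, 35, 98, 62, 12, 33]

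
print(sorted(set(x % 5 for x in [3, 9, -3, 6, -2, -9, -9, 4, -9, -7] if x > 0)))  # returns [1, 3, 4]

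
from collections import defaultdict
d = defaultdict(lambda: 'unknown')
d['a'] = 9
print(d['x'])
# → unknown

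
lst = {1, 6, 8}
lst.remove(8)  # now {1, 6}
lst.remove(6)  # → {1}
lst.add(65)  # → {1, 65}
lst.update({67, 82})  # {1, 65, 67, 82}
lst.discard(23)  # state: {1, 65, 67, 82}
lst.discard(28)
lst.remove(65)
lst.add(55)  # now {1, 55, 67, 82}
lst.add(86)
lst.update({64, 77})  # {1, 55, 64, 67, 77, 82, 86}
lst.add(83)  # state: {1, 55, 64, 67, 77, 82, 83, 86}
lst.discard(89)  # {1, 55, 64, 67, 77, 82, 83, 86}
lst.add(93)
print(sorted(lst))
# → [1, 55, 64, 67, 77, 82, 83, 86, 93]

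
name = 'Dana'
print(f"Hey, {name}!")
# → Hey, Dana!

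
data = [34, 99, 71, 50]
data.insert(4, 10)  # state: [34, 99, 71, 50, 10]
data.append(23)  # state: [34, 99, 71, 50, 10, 23]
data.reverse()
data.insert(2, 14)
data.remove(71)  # [23, 10, 14, 50, 99, 34]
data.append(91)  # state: [23, 10, 14, 50, 99, 34, 91]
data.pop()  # 91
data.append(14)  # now [23, 10, 14, 50, 99, 34, 14]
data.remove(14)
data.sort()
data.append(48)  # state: [10, 14, 23, 34, 50, 99, 48]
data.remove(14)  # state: [10, 23, 34, 50, 99, 48]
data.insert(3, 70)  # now [10, 23, 34, 70, 50, 99, 48]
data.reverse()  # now [48, 99, 50, 70, 34, 23, 10]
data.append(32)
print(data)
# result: [48, 99, 50, 70, 34, 23, 10, 32]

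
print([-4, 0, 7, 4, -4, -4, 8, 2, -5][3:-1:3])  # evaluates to [4, 8]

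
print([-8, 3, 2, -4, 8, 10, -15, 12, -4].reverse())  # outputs None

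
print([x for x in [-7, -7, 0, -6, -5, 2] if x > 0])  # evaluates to [2]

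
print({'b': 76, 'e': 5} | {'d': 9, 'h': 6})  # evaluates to {'b': 76, 'e': 5, 'd': 9, 'h': 6}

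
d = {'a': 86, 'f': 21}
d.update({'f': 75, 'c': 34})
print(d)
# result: {'a': 86, 'f': 75, 'c': 34}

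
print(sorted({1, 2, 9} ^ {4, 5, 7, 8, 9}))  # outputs [1, 2, 4, 5, 7, 8]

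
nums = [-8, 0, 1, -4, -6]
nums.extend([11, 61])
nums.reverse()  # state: [61, 11, -6, -4, 1, 0, -8]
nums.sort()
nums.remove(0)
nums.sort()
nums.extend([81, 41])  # [-8, -6, -4, 1, 11, 61, 81, 41]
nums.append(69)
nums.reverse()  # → [69, 41, 81, 61, 11, 1, -4, -6, -8]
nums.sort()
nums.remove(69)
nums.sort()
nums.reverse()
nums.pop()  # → -8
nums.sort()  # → [-6, -4, 1, 11, 41, 61, 81]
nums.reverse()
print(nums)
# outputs [81, 61, 41, 11, 1, -4, -6]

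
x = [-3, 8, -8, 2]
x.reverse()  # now [2, -8, 8, -3]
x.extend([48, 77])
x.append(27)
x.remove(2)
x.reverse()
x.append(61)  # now [27, 77, 48, -3, 8, -8, 61]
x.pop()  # 61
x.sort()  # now [-8, -3, 8, 27, 48, 77]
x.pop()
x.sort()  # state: [-8, -3, 8, 27, 48]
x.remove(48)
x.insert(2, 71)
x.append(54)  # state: [-8, -3, 71, 8, 27, 54]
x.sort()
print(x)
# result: [-8, -3, 8, 27, 54, 71]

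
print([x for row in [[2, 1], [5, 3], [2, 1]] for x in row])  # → [2, 1, 5, 3, 2, 1]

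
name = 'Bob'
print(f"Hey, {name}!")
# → Hey, Bob!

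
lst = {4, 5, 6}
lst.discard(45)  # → {4, 5, 6}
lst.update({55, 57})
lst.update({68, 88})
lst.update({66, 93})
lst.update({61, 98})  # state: {4, 5, 6, 55, 57, 61, 66, 68, 88, 93, 98}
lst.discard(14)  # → {4, 5, 6, 55, 57, 61, 66, 68, 88, 93, 98}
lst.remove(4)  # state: {5, 6, 55, 57, 61, 66, 68, 88, 93, 98}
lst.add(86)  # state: {5, 6, 55, 57, 61, 66, 68, 86, 88, 93, 98}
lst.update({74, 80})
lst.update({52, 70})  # {5, 6, 52, 55, 57, 61, 66, 68, 70, 74, 80, 86, 88, 93, 98}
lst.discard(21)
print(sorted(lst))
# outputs [5, 6, 52, 55, 57, 61, 66, 68, 70, 74, 80, 86, 88, 93, 98]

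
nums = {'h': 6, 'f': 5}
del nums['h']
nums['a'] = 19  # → {'f': 5, 'a': 19}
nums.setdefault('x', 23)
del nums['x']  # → {'f': 5, 'a': 19}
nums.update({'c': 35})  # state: {'f': 5, 'a': 19, 'c': 35}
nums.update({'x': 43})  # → {'f': 5, 'a': 19, 'c': 35, 'x': 43}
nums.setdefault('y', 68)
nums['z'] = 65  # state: {'f': 5, 'a': 19, 'c': 35, 'x': 43, 'y': 68, 'z': 65}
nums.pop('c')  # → 35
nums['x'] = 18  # {'f': 5, 'a': 19, 'x': 18, 'y': 68, 'z': 65}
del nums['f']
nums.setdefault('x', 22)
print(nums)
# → {'a': 19, 'x': 18, 'y': 68, 'z': 65}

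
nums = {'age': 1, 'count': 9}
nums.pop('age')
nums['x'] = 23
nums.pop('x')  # 23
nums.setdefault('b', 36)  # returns 36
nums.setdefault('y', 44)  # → 44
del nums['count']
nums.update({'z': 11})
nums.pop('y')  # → 44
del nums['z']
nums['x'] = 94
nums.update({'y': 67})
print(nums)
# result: {'b': 36, 'x': 94, 'y': 67}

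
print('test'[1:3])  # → es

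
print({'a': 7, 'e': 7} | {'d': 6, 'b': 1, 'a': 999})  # {'a': 999, 'e': 7, 'd': 6, 'b': 1}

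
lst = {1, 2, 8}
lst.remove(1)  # {2, 8}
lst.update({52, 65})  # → {2, 8, 52, 65}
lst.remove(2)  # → {8, 52, 65}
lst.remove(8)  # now {52, 65}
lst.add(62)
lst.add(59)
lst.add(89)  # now {52, 59, 62, 65, 89}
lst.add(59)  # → {52, 59, 62, 65, 89}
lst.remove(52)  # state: {59, 62, 65, 89}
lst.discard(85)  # {59, 62, 65, 89}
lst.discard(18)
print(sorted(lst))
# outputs [59, 62, 65, 89]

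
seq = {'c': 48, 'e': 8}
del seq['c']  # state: {'e': 8}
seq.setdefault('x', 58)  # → 58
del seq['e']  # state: {'x': 58}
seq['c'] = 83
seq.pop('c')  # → 83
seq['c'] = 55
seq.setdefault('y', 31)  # 31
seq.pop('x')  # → 58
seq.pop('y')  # 31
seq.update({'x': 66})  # {'c': 55, 'x': 66}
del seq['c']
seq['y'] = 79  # {'x': 66, 'y': 79}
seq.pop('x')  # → 66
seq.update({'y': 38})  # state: {'y': 38}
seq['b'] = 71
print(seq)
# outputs {'y': 38, 'b': 71}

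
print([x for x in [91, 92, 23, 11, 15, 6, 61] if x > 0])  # [91, 92, 23, 11, 15, 6, 61]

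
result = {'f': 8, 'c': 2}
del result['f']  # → {'c': 2}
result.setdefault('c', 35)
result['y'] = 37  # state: {'c': 2, 'y': 37}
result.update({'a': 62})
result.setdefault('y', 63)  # 37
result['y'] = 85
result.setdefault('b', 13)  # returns 13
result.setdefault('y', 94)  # 85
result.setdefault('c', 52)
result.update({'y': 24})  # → {'c': 2, 'y': 24, 'a': 62, 'b': 13}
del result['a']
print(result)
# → {'c': 2, 'y': 24, 'b': 13}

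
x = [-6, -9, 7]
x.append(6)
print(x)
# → [-6, -9, 7, 6]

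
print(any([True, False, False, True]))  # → True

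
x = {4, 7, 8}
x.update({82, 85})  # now {4, 7, 8, 82, 85}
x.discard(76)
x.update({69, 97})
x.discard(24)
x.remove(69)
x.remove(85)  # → {4, 7, 8, 82, 97}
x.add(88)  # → {4, 7, 8, 82, 88, 97}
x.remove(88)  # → {4, 7, 8, 82, 97}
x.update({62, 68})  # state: {4, 7, 8, 62, 68, 82, 97}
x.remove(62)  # {4, 7, 8, 68, 82, 97}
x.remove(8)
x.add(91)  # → {4, 7, 68, 82, 91, 97}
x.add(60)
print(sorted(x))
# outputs [4, 7, 60, 68, 82, 91, 97]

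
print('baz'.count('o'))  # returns 0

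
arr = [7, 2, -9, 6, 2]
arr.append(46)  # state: [7, 2, -9, 6, 2, 46]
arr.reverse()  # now [46, 2, 6, -9, 2, 7]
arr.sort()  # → [-9, 2, 2, 6, 7, 46]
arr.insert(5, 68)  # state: [-9, 2, 2, 6, 7, 68, 46]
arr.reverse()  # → [46, 68, 7, 6, 2, 2, -9]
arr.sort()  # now [-9, 2, 2, 6, 7, 46, 68]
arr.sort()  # [-9, 2, 2, 6, 7, 46, 68]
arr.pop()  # 68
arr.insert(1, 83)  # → [-9, 83, 2, 2, 6, 7, 46]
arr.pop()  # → 46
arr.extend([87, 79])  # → [-9, 83, 2, 2, 6, 7, 87, 79]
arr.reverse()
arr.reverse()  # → [-9, 83, 2, 2, 6, 7, 87, 79]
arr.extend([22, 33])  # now [-9, 83, 2, 2, 6, 7, 87, 79, 22, 33]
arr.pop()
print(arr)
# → [-9, 83, 2, 2, 6, 7, 87, 79, 22]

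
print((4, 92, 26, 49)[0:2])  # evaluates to (4, 92)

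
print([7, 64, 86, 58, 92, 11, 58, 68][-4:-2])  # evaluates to [92, 11]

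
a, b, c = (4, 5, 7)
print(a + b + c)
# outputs 16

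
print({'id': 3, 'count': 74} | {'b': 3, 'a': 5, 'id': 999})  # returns {'id': 999, 'count': 74, 'b': 3, 'a': 5}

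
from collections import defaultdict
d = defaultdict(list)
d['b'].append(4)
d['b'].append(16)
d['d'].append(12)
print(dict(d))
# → {'b': [4, 16], 'd': [12]}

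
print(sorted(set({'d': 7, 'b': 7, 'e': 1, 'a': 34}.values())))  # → [1, 7, 34]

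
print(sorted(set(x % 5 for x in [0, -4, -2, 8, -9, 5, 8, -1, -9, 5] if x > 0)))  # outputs [0, 3]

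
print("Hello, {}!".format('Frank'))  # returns Hello, Frank!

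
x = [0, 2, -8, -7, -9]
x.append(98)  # [0, 2, -8, -7, -9, 98]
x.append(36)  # [0, 2, -8, -7, -9, 98, 36]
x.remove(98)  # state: [0, 2, -8, -7, -9, 36]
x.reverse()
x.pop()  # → 0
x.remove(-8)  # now [36, -9, -7, 2]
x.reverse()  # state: [2, -7, -9, 36]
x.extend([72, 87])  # [2, -7, -9, 36, 72, 87]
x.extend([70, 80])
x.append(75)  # [2, -7, -9, 36, 72, 87, 70, 80, 75]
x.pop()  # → 75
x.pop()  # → 80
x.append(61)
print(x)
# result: [2, -7, -9, 36, 72, 87, 70, 61]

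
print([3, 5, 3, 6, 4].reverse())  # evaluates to None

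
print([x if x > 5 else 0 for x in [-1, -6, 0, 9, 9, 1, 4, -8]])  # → [0, 0, 0, 9, 9, 0, 0, 0]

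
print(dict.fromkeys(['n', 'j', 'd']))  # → {'n': None, 'j': None, 'd': None}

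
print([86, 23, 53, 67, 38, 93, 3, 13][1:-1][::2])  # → [23, 67, 93]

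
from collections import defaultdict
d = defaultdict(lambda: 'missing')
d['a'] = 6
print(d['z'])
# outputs missing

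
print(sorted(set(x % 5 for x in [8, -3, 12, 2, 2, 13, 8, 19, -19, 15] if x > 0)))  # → [0, 2, 3, 4]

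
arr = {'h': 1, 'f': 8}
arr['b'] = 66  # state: {'h': 1, 'f': 8, 'b': 66}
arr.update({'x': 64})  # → {'h': 1, 'f': 8, 'b': 66, 'x': 64}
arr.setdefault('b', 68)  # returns 66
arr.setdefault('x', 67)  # 64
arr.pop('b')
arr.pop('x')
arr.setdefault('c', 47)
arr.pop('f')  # 8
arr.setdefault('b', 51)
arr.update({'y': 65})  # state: {'h': 1, 'c': 47, 'b': 51, 'y': 65}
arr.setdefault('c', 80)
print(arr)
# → {'h': 1, 'c': 47, 'b': 51, 'y': 65}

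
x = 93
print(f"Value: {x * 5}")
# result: Value: 465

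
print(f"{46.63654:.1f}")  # 46.6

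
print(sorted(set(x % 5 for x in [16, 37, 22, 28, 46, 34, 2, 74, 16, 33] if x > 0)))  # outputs [1, 2, 3, 4]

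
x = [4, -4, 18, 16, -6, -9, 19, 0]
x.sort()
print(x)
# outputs [-9, -6, -4, 0, 4, 16, 18, 19]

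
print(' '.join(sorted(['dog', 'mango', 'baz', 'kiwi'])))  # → baz dog kiwi mango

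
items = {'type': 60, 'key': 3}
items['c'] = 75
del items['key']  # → {'type': 60, 'c': 75}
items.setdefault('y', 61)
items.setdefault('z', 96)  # 96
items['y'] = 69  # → {'type': 60, 'c': 75, 'y': 69, 'z': 96}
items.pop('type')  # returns 60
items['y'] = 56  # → {'c': 75, 'y': 56, 'z': 96}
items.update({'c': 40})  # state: {'c': 40, 'y': 56, 'z': 96}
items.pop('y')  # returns 56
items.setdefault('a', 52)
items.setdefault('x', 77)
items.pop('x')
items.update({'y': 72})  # {'c': 40, 'z': 96, 'a': 52, 'y': 72}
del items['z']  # {'c': 40, 'a': 52, 'y': 72}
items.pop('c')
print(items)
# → {'a': 52, 'y': 72}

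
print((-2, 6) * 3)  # (-2, 6, -2, 6, -2, 6)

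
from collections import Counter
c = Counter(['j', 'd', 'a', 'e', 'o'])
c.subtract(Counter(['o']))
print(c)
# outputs Counter({'j': 1, 'd': 1, 'a': 1, 'e': 1, 'o': 0})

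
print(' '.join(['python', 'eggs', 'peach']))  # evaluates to python eggs peach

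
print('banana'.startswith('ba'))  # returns True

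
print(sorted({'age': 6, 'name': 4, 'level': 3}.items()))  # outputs [('age', 6), ('level', 3), ('name', 4)]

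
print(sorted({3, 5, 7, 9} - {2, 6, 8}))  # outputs [3, 5, 7, 9]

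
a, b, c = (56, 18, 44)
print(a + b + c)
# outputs 118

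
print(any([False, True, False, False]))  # True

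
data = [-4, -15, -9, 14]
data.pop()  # 14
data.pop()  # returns -9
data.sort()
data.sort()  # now [-15, -4]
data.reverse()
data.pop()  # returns -15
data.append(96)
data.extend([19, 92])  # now [-4, 96, 19, 92]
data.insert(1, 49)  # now [-4, 49, 96, 19, 92]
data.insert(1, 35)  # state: [-4, 35, 49, 96, 19, 92]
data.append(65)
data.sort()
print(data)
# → [-4, 19, 35, 49, 65, 92, 96]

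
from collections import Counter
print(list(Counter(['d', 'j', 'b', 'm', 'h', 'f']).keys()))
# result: ['d', 'j', 'b', 'm', 'h', 'f']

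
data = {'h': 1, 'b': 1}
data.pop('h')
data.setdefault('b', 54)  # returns 1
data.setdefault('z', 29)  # 29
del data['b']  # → {'z': 29}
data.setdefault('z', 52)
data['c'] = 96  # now {'z': 29, 'c': 96}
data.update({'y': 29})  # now {'z': 29, 'c': 96, 'y': 29}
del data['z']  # {'c': 96, 'y': 29}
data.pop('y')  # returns 29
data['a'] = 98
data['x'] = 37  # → {'c': 96, 'a': 98, 'x': 37}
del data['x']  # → {'c': 96, 'a': 98}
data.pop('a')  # 98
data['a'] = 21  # {'c': 96, 'a': 21}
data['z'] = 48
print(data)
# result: {'c': 96, 'a': 21, 'z': 48}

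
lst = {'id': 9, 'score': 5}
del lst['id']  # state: {'score': 5}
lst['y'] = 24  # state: {'score': 5, 'y': 24}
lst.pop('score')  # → 5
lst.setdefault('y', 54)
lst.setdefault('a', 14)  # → 14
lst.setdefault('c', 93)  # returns 93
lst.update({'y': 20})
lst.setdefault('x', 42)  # 42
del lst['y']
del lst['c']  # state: {'a': 14, 'x': 42}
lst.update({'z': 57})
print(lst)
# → {'a': 14, 'x': 42, 'z': 57}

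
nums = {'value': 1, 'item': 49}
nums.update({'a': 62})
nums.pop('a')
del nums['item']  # {'value': 1}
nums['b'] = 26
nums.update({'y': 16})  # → {'value': 1, 'b': 26, 'y': 16}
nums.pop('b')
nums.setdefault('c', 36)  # 36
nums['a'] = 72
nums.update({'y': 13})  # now {'value': 1, 'y': 13, 'c': 36, 'a': 72}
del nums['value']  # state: {'y': 13, 'c': 36, 'a': 72}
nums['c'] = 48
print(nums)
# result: {'y': 13, 'c': 48, 'a': 72}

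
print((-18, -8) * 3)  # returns (-18, -8, -18, -8, -18, -8)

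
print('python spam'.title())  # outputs Python Spam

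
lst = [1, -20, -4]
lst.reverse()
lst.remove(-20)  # [-4, 1]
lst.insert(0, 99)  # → [99, -4, 1]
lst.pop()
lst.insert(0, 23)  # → [23, 99, -4]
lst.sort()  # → [-4, 23, 99]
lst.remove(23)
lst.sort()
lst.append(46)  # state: [-4, 99, 46]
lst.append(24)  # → [-4, 99, 46, 24]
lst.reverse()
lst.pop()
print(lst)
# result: [24, 46, 99]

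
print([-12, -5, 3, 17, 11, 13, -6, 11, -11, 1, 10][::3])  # [-12, 17, -6, 1]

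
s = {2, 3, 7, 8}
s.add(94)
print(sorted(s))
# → [2, 3, 7, 8, 94]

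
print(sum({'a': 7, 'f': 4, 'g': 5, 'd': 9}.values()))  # 25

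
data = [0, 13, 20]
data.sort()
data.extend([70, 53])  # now [0, 13, 20, 70, 53]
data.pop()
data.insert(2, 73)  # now [0, 13, 73, 20, 70]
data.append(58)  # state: [0, 13, 73, 20, 70, 58]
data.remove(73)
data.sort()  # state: [0, 13, 20, 58, 70]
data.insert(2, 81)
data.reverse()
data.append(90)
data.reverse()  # [90, 0, 13, 81, 20, 58, 70]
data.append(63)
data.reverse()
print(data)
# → [63, 70, 58, 20, 81, 13, 0, 90]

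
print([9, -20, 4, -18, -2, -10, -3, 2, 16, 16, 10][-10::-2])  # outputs [-20]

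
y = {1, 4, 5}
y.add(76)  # {1, 4, 5, 76}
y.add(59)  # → {1, 4, 5, 59, 76}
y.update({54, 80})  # {1, 4, 5, 54, 59, 76, 80}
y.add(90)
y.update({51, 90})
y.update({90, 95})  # {1, 4, 5, 51, 54, 59, 76, 80, 90, 95}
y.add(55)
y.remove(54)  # {1, 4, 5, 51, 55, 59, 76, 80, 90, 95}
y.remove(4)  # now {1, 5, 51, 55, 59, 76, 80, 90, 95}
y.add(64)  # {1, 5, 51, 55, 59, 64, 76, 80, 90, 95}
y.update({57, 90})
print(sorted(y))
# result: [1, 5, 51, 55, 57, 59, 64, 76, 80, 90, 95]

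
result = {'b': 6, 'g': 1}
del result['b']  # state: {'g': 1}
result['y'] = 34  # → {'g': 1, 'y': 34}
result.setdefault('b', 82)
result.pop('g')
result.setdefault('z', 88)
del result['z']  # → {'y': 34, 'b': 82}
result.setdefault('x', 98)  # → 98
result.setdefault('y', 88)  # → 34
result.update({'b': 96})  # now {'y': 34, 'b': 96, 'x': 98}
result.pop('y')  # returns 34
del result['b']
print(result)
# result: {'x': 98}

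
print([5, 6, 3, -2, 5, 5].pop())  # 5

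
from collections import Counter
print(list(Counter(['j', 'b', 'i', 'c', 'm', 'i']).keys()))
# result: ['j', 'b', 'i', 'c', 'm']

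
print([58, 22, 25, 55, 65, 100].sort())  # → None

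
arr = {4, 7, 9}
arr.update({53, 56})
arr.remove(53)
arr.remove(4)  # {7, 9, 56}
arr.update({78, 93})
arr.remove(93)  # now {7, 9, 56, 78}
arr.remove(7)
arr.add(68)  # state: {9, 56, 68, 78}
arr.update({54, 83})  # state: {9, 54, 56, 68, 78, 83}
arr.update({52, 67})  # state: {9, 52, 54, 56, 67, 68, 78, 83}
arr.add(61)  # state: {9, 52, 54, 56, 61, 67, 68, 78, 83}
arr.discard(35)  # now {9, 52, 54, 56, 61, 67, 68, 78, 83}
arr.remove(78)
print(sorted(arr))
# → [9, 52, 54, 56, 61, 67, 68, 83]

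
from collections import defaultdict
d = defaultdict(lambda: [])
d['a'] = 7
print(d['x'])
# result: []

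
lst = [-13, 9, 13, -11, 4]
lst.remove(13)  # [-13, 9, -11, 4]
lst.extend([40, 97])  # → [-13, 9, -11, 4, 40, 97]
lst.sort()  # [-13, -11, 4, 9, 40, 97]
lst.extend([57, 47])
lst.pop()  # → 47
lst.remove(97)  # [-13, -11, 4, 9, 40, 57]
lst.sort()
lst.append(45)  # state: [-13, -11, 4, 9, 40, 57, 45]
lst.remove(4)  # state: [-13, -11, 9, 40, 57, 45]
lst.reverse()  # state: [45, 57, 40, 9, -11, -13]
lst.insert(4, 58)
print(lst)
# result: [45, 57, 40, 9, 58, -11, -13]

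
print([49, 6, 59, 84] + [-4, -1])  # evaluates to [49, 6, 59, 84, -4, -1]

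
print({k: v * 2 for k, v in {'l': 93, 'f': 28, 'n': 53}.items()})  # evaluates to {'l': 186, 'f': 56, 'n': 106}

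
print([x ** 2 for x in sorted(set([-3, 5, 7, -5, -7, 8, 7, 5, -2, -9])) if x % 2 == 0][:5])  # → [4, 64]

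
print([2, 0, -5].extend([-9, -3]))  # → None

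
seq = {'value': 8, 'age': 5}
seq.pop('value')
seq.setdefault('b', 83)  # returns 83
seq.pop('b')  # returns 83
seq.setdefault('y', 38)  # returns 38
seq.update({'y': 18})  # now {'age': 5, 'y': 18}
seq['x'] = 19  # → {'age': 5, 'y': 18, 'x': 19}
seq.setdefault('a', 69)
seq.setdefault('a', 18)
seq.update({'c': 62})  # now {'age': 5, 'y': 18, 'x': 19, 'a': 69, 'c': 62}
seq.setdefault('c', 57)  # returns 62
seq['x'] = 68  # {'age': 5, 'y': 18, 'x': 68, 'a': 69, 'c': 62}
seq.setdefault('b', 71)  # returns 71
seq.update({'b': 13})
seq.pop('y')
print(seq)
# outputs {'age': 5, 'x': 68, 'a': 69, 'c': 62, 'b': 13}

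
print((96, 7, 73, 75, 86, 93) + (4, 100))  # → (96, 7, 73, 75, 86, 93, 4, 100)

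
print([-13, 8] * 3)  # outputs [-13, 8, -13, 8, -13, 8]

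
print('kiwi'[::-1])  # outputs iwik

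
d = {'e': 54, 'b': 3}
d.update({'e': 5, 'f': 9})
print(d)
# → {'e': 5, 'b': 3, 'f': 9}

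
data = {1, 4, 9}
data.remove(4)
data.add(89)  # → {1, 9, 89}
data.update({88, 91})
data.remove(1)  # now {9, 88, 89, 91}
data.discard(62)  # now {9, 88, 89, 91}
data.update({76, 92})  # {9, 76, 88, 89, 91, 92}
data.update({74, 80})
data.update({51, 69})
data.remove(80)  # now {9, 51, 69, 74, 76, 88, 89, 91, 92}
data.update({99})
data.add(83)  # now {9, 51, 69, 74, 76, 83, 88, 89, 91, 92, 99}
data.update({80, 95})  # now {9, 51, 69, 74, 76, 80, 83, 88, 89, 91, 92, 95, 99}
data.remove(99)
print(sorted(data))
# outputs [9, 51, 69, 74, 76, 80, 83, 88, 89, 91, 92, 95]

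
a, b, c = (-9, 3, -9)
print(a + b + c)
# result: -15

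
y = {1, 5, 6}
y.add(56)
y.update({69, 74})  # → {1, 5, 6, 56, 69, 74}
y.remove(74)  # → {1, 5, 6, 56, 69}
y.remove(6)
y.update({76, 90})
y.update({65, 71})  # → {1, 5, 56, 65, 69, 71, 76, 90}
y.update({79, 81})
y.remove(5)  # {1, 56, 65, 69, 71, 76, 79, 81, 90}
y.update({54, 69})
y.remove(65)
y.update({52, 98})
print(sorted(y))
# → [1, 52, 54, 56, 69, 71, 76, 79, 81, 90, 98]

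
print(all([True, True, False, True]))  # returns False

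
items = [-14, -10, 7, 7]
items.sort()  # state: [-14, -10, 7, 7]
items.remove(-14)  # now [-10, 7, 7]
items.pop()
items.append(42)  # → [-10, 7, 42]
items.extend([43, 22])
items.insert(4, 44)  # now [-10, 7, 42, 43, 44, 22]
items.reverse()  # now [22, 44, 43, 42, 7, -10]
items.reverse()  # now [-10, 7, 42, 43, 44, 22]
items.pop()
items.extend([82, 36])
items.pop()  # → 36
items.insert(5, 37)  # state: [-10, 7, 42, 43, 44, 37, 82]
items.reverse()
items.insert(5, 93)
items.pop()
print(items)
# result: [82, 37, 44, 43, 42, 93, 7]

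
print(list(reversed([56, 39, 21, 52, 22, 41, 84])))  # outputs [84, 41, 22, 52, 21, 39, 56]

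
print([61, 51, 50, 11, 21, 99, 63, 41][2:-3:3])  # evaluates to [50]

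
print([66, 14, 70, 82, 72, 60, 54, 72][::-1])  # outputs [72, 54, 60, 72, 82, 70, 14, 66]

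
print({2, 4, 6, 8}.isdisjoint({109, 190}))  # True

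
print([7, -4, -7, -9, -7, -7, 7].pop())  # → 7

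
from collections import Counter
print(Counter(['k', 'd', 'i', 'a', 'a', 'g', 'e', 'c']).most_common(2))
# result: [('a', 2), ('k', 1)]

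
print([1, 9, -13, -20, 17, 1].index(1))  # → 0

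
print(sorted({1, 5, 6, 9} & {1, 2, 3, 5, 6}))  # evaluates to [1, 5, 6]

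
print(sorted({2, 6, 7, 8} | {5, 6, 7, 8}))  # [2, 5, 6, 7, 8]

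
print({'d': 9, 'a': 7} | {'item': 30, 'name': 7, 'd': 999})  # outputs {'d': 999, 'a': 7, 'item': 30, 'name': 7}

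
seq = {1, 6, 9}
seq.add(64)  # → {1, 6, 9, 64}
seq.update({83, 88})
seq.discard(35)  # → {1, 6, 9, 64, 83, 88}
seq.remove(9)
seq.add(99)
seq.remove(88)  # {1, 6, 64, 83, 99}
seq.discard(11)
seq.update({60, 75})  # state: {1, 6, 60, 64, 75, 83, 99}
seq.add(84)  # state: {1, 6, 60, 64, 75, 83, 84, 99}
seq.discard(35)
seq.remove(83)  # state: {1, 6, 60, 64, 75, 84, 99}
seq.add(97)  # {1, 6, 60, 64, 75, 84, 97, 99}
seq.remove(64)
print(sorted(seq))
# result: [1, 6, 60, 75, 84, 97, 99]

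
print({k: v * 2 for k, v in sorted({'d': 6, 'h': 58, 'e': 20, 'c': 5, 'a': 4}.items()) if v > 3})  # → {'a': 8, 'c': 10, 'd': 12, 'e': 40, 'h': 116}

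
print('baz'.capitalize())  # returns Baz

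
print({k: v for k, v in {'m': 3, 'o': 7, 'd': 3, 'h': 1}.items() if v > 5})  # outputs {'o': 7}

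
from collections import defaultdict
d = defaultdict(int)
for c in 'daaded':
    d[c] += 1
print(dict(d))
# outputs {'d': 3, 'a': 2, 'e': 1}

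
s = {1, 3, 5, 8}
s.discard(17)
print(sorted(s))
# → [1, 3, 5, 8]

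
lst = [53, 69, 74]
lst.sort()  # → [53, 69, 74]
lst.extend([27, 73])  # [53, 69, 74, 27, 73]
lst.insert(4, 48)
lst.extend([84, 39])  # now [53, 69, 74, 27, 48, 73, 84, 39]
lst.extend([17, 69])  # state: [53, 69, 74, 27, 48, 73, 84, 39, 17, 69]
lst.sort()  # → [17, 27, 39, 48, 53, 69, 69, 73, 74, 84]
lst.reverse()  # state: [84, 74, 73, 69, 69, 53, 48, 39, 27, 17]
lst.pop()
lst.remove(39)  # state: [84, 74, 73, 69, 69, 53, 48, 27]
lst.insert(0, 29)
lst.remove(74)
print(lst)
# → [29, 84, 73, 69, 69, 53, 48, 27]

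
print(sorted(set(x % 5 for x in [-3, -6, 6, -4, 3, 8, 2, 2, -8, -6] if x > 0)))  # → [1, 2, 3]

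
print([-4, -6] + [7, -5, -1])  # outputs [-4, -6, 7, -5, -1]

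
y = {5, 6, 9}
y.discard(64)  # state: {5, 6, 9}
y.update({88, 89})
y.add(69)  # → {5, 6, 9, 69, 88, 89}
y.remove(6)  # {5, 9, 69, 88, 89}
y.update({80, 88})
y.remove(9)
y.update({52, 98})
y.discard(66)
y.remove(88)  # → {5, 52, 69, 80, 89, 98}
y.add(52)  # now {5, 52, 69, 80, 89, 98}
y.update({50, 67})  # {5, 50, 52, 67, 69, 80, 89, 98}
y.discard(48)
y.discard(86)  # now {5, 50, 52, 67, 69, 80, 89, 98}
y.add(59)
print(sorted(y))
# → [5, 50, 52, 59, 67, 69, 80, 89, 98]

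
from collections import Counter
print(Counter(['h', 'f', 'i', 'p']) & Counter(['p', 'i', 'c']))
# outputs Counter({'i': 1, 'p': 1})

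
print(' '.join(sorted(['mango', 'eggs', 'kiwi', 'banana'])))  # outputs banana eggs kiwi mango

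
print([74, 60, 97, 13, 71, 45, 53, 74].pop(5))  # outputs 45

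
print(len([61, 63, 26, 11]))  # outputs 4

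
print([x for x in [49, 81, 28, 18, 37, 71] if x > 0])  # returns [49, 81, 28, 18, 37, 71]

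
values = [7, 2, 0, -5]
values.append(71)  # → [7, 2, 0, -5, 71]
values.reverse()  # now [71, -5, 0, 2, 7]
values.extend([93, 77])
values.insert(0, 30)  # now [30, 71, -5, 0, 2, 7, 93, 77]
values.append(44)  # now [30, 71, -5, 0, 2, 7, 93, 77, 44]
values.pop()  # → 44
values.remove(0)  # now [30, 71, -5, 2, 7, 93, 77]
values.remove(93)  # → [30, 71, -5, 2, 7, 77]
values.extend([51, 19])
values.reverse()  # [19, 51, 77, 7, 2, -5, 71, 30]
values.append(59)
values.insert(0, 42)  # [42, 19, 51, 77, 7, 2, -5, 71, 30, 59]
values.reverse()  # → [59, 30, 71, -5, 2, 7, 77, 51, 19, 42]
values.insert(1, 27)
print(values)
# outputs [59, 27, 30, 71, -5, 2, 7, 77, 51, 19, 42]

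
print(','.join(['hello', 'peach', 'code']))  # hello,peach,code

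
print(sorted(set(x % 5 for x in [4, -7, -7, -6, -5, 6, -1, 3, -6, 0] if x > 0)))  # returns [1, 3, 4]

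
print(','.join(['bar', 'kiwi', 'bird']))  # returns bar,kiwi,bird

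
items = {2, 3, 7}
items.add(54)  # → {2, 3, 7, 54}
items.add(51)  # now {2, 3, 7, 51, 54}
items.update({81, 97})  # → {2, 3, 7, 51, 54, 81, 97}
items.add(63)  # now {2, 3, 7, 51, 54, 63, 81, 97}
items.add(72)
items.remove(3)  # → {2, 7, 51, 54, 63, 72, 81, 97}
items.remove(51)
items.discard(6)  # {2, 7, 54, 63, 72, 81, 97}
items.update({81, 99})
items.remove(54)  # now {2, 7, 63, 72, 81, 97, 99}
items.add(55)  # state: {2, 7, 55, 63, 72, 81, 97, 99}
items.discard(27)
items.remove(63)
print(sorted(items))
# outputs [2, 7, 55, 72, 81, 97, 99]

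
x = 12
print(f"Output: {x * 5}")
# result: Output: 60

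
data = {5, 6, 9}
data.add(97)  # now {5, 6, 9, 97}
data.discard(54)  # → {5, 6, 9, 97}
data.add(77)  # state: {5, 6, 9, 77, 97}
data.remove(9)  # {5, 6, 77, 97}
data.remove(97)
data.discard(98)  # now {5, 6, 77}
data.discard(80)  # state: {5, 6, 77}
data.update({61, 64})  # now {5, 6, 61, 64, 77}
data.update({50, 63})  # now {5, 6, 50, 61, 63, 64, 77}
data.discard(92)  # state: {5, 6, 50, 61, 63, 64, 77}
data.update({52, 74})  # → {5, 6, 50, 52, 61, 63, 64, 74, 77}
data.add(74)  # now {5, 6, 50, 52, 61, 63, 64, 74, 77}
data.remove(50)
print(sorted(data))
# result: [5, 6, 52, 61, 63, 64, 74, 77]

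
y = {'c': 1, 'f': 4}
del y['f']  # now {'c': 1}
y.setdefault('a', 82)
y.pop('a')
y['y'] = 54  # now {'c': 1, 'y': 54}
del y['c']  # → {'y': 54}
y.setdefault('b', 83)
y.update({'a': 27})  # {'y': 54, 'b': 83, 'a': 27}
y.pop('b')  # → 83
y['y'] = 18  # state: {'y': 18, 'a': 27}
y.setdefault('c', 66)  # 66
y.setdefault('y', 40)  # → 18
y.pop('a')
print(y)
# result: {'y': 18, 'c': 66}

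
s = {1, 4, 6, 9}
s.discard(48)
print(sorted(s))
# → [1, 4, 6, 9]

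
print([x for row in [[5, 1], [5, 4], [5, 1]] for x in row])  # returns [5, 1, 5, 4, 5, 1]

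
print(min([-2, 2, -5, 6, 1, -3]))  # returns -5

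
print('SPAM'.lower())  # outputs spam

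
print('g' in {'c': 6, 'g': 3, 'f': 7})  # True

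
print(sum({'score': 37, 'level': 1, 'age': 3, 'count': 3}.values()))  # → 44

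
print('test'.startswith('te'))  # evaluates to True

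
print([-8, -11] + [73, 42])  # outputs [-8, -11, 73, 42]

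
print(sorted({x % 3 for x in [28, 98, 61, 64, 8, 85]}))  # [1, 2]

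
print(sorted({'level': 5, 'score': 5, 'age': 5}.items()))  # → [('age', 5), ('level', 5), ('score', 5)]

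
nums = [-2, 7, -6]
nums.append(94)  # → [-2, 7, -6, 94]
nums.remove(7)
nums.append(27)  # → [-2, -6, 94, 27]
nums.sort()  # [-6, -2, 27, 94]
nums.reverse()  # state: [94, 27, -2, -6]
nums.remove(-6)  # [94, 27, -2]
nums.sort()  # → [-2, 27, 94]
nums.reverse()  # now [94, 27, -2]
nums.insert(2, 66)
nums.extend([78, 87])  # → [94, 27, 66, -2, 78, 87]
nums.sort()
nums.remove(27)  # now [-2, 66, 78, 87, 94]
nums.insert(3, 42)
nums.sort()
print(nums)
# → [-2, 42, 66, 78, 87, 94]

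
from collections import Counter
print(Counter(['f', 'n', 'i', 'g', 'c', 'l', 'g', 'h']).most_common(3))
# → [('g', 2), ('f', 1), ('n', 1)]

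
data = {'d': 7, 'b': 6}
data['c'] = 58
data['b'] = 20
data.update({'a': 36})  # {'d': 7, 'b': 20, 'c': 58, 'a': 36}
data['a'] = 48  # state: {'d': 7, 'b': 20, 'c': 58, 'a': 48}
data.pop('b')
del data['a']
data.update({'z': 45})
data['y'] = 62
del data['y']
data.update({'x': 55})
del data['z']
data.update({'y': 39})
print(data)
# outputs {'d': 7, 'c': 58, 'x': 55, 'y': 39}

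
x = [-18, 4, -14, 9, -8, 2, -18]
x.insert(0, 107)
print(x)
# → [107, -18, 4, -14, 9, -8, 2, -18]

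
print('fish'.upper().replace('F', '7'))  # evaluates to 7ISH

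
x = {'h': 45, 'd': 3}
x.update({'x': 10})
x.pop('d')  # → 3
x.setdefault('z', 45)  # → 45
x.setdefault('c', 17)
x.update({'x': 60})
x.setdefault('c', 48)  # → 17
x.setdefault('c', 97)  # 17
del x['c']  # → {'h': 45, 'x': 60, 'z': 45}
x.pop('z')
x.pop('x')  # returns 60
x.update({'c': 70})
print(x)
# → {'h': 45, 'c': 70}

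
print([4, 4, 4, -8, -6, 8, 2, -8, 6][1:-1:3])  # [4, -6, -8]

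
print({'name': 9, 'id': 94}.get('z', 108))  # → 108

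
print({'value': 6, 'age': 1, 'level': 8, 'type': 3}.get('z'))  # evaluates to None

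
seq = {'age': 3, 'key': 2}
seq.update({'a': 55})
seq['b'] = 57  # {'age': 3, 'key': 2, 'a': 55, 'b': 57}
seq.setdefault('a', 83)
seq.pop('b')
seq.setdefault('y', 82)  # 82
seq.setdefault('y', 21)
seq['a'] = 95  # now {'age': 3, 'key': 2, 'a': 95, 'y': 82}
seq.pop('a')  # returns 95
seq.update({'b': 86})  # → {'age': 3, 'key': 2, 'y': 82, 'b': 86}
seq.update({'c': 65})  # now {'age': 3, 'key': 2, 'y': 82, 'b': 86, 'c': 65}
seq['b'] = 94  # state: {'age': 3, 'key': 2, 'y': 82, 'b': 94, 'c': 65}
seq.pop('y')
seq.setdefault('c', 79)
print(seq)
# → {'age': 3, 'key': 2, 'b': 94, 'c': 65}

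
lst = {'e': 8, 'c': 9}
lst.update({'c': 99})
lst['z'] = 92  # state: {'e': 8, 'c': 99, 'z': 92}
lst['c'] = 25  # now {'e': 8, 'c': 25, 'z': 92}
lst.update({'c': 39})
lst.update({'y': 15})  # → {'e': 8, 'c': 39, 'z': 92, 'y': 15}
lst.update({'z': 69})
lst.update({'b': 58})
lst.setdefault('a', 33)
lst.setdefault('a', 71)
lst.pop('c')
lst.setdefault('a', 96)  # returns 33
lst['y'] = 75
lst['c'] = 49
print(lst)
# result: {'e': 8, 'z': 69, 'y': 75, 'b': 58, 'a': 33, 'c': 49}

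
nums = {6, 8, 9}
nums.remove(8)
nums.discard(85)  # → {6, 9}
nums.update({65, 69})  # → {6, 9, 65, 69}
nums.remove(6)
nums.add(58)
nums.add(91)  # {9, 58, 65, 69, 91}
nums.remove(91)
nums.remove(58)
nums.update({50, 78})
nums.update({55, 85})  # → {9, 50, 55, 65, 69, 78, 85}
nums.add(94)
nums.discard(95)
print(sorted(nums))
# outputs [9, 50, 55, 65, 69, 78, 85, 94]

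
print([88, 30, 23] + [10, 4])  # [88, 30, 23, 10, 4]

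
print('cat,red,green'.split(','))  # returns ['cat', 'red', 'green']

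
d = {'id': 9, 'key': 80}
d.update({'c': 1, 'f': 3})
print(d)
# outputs {'id': 9, 'key': 80, 'c': 1, 'f': 3}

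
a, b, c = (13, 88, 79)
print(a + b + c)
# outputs 180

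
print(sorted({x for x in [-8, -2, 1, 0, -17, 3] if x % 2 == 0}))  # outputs [-8, -2, 0]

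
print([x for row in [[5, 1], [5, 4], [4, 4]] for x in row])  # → [5, 1, 5, 4, 4, 4]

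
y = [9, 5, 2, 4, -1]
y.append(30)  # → [9, 5, 2, 4, -1, 30]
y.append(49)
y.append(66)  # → [9, 5, 2, 4, -1, 30, 49, 66]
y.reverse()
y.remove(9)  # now [66, 49, 30, -1, 4, 2, 5]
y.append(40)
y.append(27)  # [66, 49, 30, -1, 4, 2, 5, 40, 27]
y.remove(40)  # [66, 49, 30, -1, 4, 2, 5, 27]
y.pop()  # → 27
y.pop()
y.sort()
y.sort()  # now [-1, 2, 4, 30, 49, 66]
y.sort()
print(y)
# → [-1, 2, 4, 30, 49, 66]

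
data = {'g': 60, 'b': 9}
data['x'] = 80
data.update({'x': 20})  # {'g': 60, 'b': 9, 'x': 20}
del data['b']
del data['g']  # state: {'x': 20}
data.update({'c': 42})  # {'x': 20, 'c': 42}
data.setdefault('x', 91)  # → 20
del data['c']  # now {'x': 20}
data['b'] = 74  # {'x': 20, 'b': 74}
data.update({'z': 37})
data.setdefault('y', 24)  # 24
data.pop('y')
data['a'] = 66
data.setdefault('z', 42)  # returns 37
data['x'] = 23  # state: {'x': 23, 'b': 74, 'z': 37, 'a': 66}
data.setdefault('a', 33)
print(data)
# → {'x': 23, 'b': 74, 'z': 37, 'a': 66}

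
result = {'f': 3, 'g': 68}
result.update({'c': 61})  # {'f': 3, 'g': 68, 'c': 61}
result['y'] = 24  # {'f': 3, 'g': 68, 'c': 61, 'y': 24}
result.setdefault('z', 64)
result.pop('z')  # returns 64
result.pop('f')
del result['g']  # {'c': 61, 'y': 24}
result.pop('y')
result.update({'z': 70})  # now {'c': 61, 'z': 70}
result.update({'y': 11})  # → {'c': 61, 'z': 70, 'y': 11}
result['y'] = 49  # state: {'c': 61, 'z': 70, 'y': 49}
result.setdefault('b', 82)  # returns 82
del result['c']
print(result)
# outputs {'z': 70, 'y': 49, 'b': 82}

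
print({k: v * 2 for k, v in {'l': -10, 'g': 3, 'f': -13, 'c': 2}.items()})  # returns {'l': -20, 'g': 6, 'f': -26, 'c': 4}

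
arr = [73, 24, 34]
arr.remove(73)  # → [24, 34]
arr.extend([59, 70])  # [24, 34, 59, 70]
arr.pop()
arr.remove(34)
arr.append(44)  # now [24, 59, 44]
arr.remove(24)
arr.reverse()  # [44, 59]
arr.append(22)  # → [44, 59, 22]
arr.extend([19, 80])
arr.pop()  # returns 80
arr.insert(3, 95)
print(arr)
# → [44, 59, 22, 95, 19]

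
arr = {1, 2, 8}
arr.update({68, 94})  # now {1, 2, 8, 68, 94}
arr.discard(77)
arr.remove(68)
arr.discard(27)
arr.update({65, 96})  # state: {1, 2, 8, 65, 94, 96}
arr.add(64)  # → {1, 2, 8, 64, 65, 94, 96}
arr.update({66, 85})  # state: {1, 2, 8, 64, 65, 66, 85, 94, 96}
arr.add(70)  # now {1, 2, 8, 64, 65, 66, 70, 85, 94, 96}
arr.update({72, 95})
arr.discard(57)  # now {1, 2, 8, 64, 65, 66, 70, 72, 85, 94, 95, 96}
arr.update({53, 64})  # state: {1, 2, 8, 53, 64, 65, 66, 70, 72, 85, 94, 95, 96}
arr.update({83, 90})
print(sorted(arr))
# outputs [1, 2, 8, 53, 64, 65, 66, 70, 72, 83, 85, 90, 94, 95, 96]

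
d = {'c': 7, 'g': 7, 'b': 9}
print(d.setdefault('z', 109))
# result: 109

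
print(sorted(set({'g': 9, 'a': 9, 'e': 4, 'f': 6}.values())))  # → [4, 6, 9]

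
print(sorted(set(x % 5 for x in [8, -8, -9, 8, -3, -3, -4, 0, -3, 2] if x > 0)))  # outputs [2, 3]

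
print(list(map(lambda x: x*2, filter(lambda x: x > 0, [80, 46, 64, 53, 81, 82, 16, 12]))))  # [160, 92, 128, 106, 162, 164, 32, 24]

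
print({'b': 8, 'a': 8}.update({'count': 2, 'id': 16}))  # None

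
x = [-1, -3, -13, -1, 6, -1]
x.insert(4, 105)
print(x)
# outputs [-1, -3, -13, -1, 105, 6, -1]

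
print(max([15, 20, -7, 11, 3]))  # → 20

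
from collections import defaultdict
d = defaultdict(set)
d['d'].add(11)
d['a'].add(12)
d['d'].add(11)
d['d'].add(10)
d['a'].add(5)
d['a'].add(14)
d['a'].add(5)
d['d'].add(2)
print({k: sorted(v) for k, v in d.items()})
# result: {'d': [2, 10, 11], 'a': [5, 12, 14]}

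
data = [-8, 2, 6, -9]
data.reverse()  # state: [-9, 6, 2, -8]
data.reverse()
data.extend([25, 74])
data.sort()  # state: [-9, -8, 2, 6, 25, 74]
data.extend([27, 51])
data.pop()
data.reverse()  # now [27, 74, 25, 6, 2, -8, -9]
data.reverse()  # [-9, -8, 2, 6, 25, 74, 27]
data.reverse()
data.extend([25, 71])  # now [27, 74, 25, 6, 2, -8, -9, 25, 71]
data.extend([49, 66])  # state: [27, 74, 25, 6, 2, -8, -9, 25, 71, 49, 66]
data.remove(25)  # [27, 74, 6, 2, -8, -9, 25, 71, 49, 66]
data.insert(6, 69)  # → [27, 74, 6, 2, -8, -9, 69, 25, 71, 49, 66]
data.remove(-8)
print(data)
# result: [27, 74, 6, 2, -9, 69, 25, 71, 49, 66]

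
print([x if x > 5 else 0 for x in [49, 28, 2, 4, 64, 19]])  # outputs [49, 28, 0, 0, 64, 19]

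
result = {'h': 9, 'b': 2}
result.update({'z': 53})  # {'h': 9, 'b': 2, 'z': 53}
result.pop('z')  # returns 53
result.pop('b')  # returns 2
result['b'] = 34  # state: {'h': 9, 'b': 34}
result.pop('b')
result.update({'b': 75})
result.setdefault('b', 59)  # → 75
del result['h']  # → {'b': 75}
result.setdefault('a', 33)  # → 33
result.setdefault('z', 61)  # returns 61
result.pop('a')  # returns 33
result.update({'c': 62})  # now {'b': 75, 'z': 61, 'c': 62}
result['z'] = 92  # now {'b': 75, 'z': 92, 'c': 62}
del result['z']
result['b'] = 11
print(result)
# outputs {'b': 11, 'c': 62}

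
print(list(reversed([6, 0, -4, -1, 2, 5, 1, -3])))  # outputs [-3, 1, 5, 2, -1, -4, 0, 6]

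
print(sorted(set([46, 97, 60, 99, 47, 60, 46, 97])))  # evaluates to [46, 47, 60, 97, 99]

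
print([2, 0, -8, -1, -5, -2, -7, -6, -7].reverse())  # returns None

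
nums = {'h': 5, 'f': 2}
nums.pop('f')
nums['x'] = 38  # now {'h': 5, 'x': 38}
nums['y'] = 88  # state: {'h': 5, 'x': 38, 'y': 88}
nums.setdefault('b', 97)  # 97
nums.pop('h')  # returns 5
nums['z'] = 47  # {'x': 38, 'y': 88, 'b': 97, 'z': 47}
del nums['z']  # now {'x': 38, 'y': 88, 'b': 97}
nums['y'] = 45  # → {'x': 38, 'y': 45, 'b': 97}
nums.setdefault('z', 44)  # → 44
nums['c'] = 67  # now {'x': 38, 'y': 45, 'b': 97, 'z': 44, 'c': 67}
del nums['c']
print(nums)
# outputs {'x': 38, 'y': 45, 'b': 97, 'z': 44}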